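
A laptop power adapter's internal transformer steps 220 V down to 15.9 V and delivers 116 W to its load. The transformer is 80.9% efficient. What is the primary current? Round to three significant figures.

P_in = P_out/η = 116/0.809 = 143.39 W.
I_p = P_in/V_p = 143.39/220 = 0.652 A.

I_p ≈ 0.652 A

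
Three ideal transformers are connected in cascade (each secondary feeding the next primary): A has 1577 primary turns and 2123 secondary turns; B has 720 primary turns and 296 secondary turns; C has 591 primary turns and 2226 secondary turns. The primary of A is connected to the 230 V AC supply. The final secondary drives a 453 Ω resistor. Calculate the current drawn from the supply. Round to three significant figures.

After A: V = 230.00 × 2123/1577 = 309.63 V.
After B: V = 309.63 × 296/720 = 127.29 V.
After C: V = 127.29 × 2226/591 = 479.45 V.
I_load = 479.45/453 = 1.0584 A, so P_out = 479.45 × 1.0584 = 507.44 W.
All ideal ⇒ P_in = P_out, so I_supply = 507.44/230 = 2.21 A.

I_supply ≈ 2.21 A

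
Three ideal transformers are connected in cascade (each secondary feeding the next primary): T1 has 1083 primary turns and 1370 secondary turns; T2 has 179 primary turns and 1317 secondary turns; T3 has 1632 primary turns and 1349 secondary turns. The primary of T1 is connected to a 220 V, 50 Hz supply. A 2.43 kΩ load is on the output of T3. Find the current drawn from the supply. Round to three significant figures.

I_supply ≈ 5.36 A

After T1: V = 220.00 × 1370/1083 = 278.30 V.
After T2: V = 278.30 × 1317/179 = 2047.6 V.
After T3: V = 2047.6 × 1349/1632 = 1692.5 V.
I_load = 1692.5/2430 = 0.69652 A, so P_out = 1692.5 × 0.69652 = 1178.9 W.
All ideal ⇒ P_in = P_out, so I_supply = 1178.9/220 = 5.36 A.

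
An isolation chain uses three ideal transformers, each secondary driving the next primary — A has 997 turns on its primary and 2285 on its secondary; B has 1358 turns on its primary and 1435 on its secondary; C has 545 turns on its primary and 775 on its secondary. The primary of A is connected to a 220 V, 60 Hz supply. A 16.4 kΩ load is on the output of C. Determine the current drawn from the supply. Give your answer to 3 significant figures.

After A: V = 220.00 × 2285/997 = 504.21 V.
After B: V = 504.21 × 1435/1358 = 532.80 V.
After C: V = 532.80 × 775/545 = 757.65 V.
I_load = 757.65/16400 = 0.046198 A, so P_out = 757.65 × 0.046198 = 35.002 W.
All ideal ⇒ P_in = P_out, so I_supply = 35.002/220 = 0.159 A.

I_supply ≈ 0.159 A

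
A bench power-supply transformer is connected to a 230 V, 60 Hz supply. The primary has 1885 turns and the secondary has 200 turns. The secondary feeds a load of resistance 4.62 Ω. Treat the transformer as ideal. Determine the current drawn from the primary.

V_s = V_p × N_s/N_p = 230 × 200/1885 = 24.403 V.
I_s = V_s/R = 24.403/4.62 = 5.2821 A.
For an ideal transformer I_p N_p = I_s N_s, so I_p = 5.2821 × 200/1885 = 0.560 A.

I_p ≈ 0.560 A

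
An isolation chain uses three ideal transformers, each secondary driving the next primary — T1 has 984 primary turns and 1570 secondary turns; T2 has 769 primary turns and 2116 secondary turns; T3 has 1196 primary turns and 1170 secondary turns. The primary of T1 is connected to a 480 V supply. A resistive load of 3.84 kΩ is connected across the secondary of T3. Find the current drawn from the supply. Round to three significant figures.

After T1: V = 480.00 × 1570/984 = 765.85 V.
After T2: V = 765.85 × 2116/769 = 2107.3 V.
After T3: V = 2107.3 × 1170/1196 = 2061.5 V.
I_load = 2061.5/3840 = 0.53686 A, so P_out = 2061.5 × 0.53686 = 1106.7 W.
All ideal ⇒ P_in = P_out, so I_supply = 1106.7/480 = 2.31 A.

I_supply ≈ 2.31 A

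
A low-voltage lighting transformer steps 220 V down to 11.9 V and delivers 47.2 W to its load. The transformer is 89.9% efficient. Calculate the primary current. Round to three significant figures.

I_p ≈ 0.239 A

P_in = P_out/η = 47.2/0.899 = 52.503 W.
I_p = P_in/V_p = 52.503/220 = 0.239 A.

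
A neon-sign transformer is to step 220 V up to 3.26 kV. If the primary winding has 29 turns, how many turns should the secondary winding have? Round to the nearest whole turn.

N_s/N_p = V_s/V_p, so N_s = 29 × 3260/220 = 429.7 ≈ 430 turns.

N_s = 430 turns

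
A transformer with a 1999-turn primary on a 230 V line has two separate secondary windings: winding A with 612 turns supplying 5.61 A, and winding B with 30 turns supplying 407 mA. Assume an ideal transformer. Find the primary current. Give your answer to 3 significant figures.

I_p ≈ 1.72 A

V_A = 230 × 612/1999 = 70.415 V; V_B = 230 × 30/1999 = 3.4517 V.
P_out = V_A I_A + V_B I_B = 70.415×5.61 + 3.4517×0.407 = 395.03 + 1.4049 = 396.43 W.
Ideal ⇒ P_in = P_out, so I_p = P_out/V_p = 396.43/230 = 1.72 A.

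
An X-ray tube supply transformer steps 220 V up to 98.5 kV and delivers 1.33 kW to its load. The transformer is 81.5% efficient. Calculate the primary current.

P_in = P_out/η = 1330/0.815 = 1631.9 W.
I_p = P_in/V_p = 1631.9/220 = 7.42 A.

I_p ≈ 7.42 A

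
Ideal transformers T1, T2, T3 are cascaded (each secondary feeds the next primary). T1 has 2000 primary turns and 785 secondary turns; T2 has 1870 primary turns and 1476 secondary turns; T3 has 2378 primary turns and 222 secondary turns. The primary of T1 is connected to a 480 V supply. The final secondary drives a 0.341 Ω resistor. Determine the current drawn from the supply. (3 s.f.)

I_supply ≈ 1.18 A

After T1: V = 480.00 × 785/2000 = 188.40 V.
After T2: V = 188.40 × 1476/1870 = 148.71 V.
After T3: V = 148.71 × 222/2378 = 13.882 V.
I_load = 13.882/0.341 = 40.711 A, so P_out = 13.882 × 40.711 = 565.17 W.
All ideal ⇒ P_in = P_out, so I_supply = 565.17/480 = 1.18 A.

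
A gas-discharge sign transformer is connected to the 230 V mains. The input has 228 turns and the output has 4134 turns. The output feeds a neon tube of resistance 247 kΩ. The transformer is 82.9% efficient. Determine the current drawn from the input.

I_in ≈ 0.369 A

V_out = 230 × 4134/228 = 4170.3 V.
I_out = V_out/R = 4170.3/247000 = 0.016884 A.
P_out = V_out I_out = 4170.3 × 0.016884 = 70.409 W.
P_in = P_out/η = 70.409/0.829 = 84.933 W.
I_in = P_in/V_in = 84.933/230 = 0.369 A.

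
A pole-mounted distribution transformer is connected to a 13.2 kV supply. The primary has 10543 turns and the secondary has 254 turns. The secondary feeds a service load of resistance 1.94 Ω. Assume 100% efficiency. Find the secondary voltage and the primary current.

V_s = V_p × N_s/N_p = 13200 × 254/10543 = 318.01 V.
I_s = V_s/R = 318.01/1.94 = 163.92 A.
I_p = I_s × N_s/N_p = 163.92 × 254/10543 = 3.95 A.

V_s ≈ 318 V, I_p ≈ 3.95 A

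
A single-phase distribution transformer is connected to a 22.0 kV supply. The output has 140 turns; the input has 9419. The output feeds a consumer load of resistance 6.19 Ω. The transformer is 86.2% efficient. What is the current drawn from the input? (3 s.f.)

V_out = 22000 × 140/9419 = 327.00 V.
I_out = V_out/R = 327.00/6.19 = 52.827 A.
P_out = V_out I_out = 327.00 × 52.827 = 17274 W.
P_in = P_out/η = 17274/0.862 = 20040 W.
I_in = P_in/V_in = 20040/22000 = 0.911 A.

I_in ≈ 0.911 A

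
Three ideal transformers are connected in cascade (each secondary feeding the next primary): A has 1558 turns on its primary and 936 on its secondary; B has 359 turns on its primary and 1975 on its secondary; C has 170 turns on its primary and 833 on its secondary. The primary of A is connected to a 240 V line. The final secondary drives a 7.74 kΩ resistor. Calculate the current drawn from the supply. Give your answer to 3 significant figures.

After A: V = 240.00 × 936/1558 = 144.18 V.
After B: V = 144.18 × 1975/359 = 793.22 V.
After C: V = 793.22 × 833/170 = 3886.8 V.
I_load = 3886.8/7740 = 0.50217 A, so P_out = 3886.8 × 0.50217 = 1951.8 W.
All ideal ⇒ P_in = P_out, so I_supply = 1951.8/240 = 8.13 A.

I_supply ≈ 8.13 A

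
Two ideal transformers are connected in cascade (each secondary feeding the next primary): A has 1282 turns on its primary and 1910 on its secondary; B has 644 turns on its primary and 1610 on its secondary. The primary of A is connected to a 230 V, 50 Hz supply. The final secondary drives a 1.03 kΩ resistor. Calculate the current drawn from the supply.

I_supply ≈ 3.10 A

Secondary of A: V = 230.00 × 1910/1282 = 342.67 V.
Secondary of B: V = 342.67 × 1610/644 = 856.67 V.
I_load = 856.67/1030 = 0.83172 A, so P_out = 856.67 × 0.83172 = 712.51 W.
All ideal ⇒ P_in = P_out, so I_supply = 712.51/230 = 3.10 A.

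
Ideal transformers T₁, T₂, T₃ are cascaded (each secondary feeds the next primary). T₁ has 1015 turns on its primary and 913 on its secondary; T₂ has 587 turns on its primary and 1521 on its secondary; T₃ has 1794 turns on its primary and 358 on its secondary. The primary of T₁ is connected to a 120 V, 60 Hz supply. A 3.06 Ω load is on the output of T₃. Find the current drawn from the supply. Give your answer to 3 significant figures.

Secondary of T₁: V = 120.00 × 913/1015 = 107.94 V.
Secondary of T₂: V = 107.94 × 1521/587 = 279.69 V.
Secondary of T₃: V = 279.69 × 358/1794 = 55.813 V.
I_load = 55.813/3.06 = 18.240 A, so P_out = 55.813 × 18.240 = 1018.0 W.
All ideal ⇒ P_in = P_out, so I_supply = 1018.0/120 = 8.48 A.

I_supply ≈ 8.48 A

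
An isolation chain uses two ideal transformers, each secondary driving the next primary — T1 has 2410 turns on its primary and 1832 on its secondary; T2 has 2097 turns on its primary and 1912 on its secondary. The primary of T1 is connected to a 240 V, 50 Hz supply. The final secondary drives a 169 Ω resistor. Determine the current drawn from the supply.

Secondary of T1: V = 240.00 × 1832/2410 = 182.44 V.
Secondary of T2: V = 182.44 × 1912/2097 = 166.34 V.
I_load = 166.34/169 = 0.98429 A, so P_out = 166.34 × 0.98429 = 163.73 W.
All ideal ⇒ P_in = P_out, so I_supply = 163.73/240 = 0.682 A.

I_supply ≈ 0.682 A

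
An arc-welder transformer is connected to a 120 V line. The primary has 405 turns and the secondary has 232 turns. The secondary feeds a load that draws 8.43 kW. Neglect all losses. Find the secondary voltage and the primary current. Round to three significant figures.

V_s ≈ 68.7 V, I_p ≈ 70.2 A

V_s = V_p × N_s/N_p = 120 × 232/405 = 68.741 V.
I_s = P/V_s = 8430/68.741 = 122.63 A.
I_p = I_s × N_s/N_p = 122.63 × 232/405 = 70.2 A.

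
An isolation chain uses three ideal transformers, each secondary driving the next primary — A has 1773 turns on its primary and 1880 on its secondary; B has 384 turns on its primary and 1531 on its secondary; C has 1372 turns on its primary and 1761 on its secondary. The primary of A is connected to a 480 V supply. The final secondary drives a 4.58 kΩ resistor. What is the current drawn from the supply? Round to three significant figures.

I_supply ≈ 3.09 A

Secondary of A: V = 480.00 × 1880/1773 = 508.97 V.
Secondary of B: V = 508.97 × 1531/384 = 2029.2 V.
Secondary of C: V = 2029.2 × 1761/1372 = 2604.6 V.
I_load = 2604.6/4580 = 0.56869 A, so P_out = 2604.6 × 0.56869 = 1481.2 W.
All ideal ⇒ P_in = P_out, so I_supply = 1481.2/480 = 3.09 A.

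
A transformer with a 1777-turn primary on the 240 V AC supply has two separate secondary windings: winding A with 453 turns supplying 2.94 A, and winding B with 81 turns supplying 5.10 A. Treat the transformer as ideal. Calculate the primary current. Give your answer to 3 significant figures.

V_A = 240 × 453/1777 = 61.182 V; V_B = 240 × 81/1777 = 10.940 V.
P_out = V_A I_A + V_B I_B = 61.182×2.94 + 10.940×5.10 = 179.87 + 55.793 = 235.67 W.
Ideal ⇒ P_in = P_out, so I_p = P_out/V_p = 235.67/240 = 0.982 A.

I_p ≈ 0.982 A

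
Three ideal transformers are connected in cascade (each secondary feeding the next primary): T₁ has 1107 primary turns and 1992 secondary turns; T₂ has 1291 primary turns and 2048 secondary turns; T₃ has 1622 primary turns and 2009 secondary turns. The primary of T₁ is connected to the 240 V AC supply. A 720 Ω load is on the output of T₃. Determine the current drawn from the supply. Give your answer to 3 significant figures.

Secondary of T₁: V = 240.00 × 1992/1107 = 431.87 V.
Secondary of T₂: V = 431.87 × 2048/1291 = 685.10 V.
Secondary of T₃: V = 685.10 × 2009/1622 = 848.57 V.
I_load = 848.57/720 = 1.1786 A, so P_out = 848.57 × 1.1786 = 1000.1 W.
All ideal ⇒ P_in = P_out, so I_supply = 1000.1/240 = 4.17 A.

I_supply ≈ 4.17 A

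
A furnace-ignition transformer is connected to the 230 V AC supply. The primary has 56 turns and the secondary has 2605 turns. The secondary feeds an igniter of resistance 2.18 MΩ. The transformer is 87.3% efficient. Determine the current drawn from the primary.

I_p ≈ 0.262 A

V_s = 230 × 2605/56 = 10699 V.
I_s = V_s/R = 10699/(2.18×10^6) = 0.0049078 A.
P_out = V_s I_s = 10699 × 0.0049078 = 52.510 W.
P_in = P_out/η = 52.510/0.873 = 60.148 W.
I_p = P_in/V_p = 60.148/230 = 0.262 A.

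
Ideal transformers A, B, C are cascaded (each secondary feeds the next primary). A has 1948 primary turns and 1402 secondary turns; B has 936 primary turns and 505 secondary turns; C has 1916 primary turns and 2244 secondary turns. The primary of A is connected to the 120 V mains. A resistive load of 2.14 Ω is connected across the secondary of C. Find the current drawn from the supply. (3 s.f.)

After A: V = 120.00 × 1402/1948 = 86.366 V.
After B: V = 86.366 × 505/936 = 46.597 V.
After C: V = 46.597 × 2244/1916 = 54.574 V.
I_load = 54.574/2.14 = 25.502 A, so P_out = 54.574 × 25.502 = 1391.7 W.
All ideal ⇒ P_in = P_out, so I_supply = 1391.7/120 = 11.6 A.

I_supply ≈ 11.6 A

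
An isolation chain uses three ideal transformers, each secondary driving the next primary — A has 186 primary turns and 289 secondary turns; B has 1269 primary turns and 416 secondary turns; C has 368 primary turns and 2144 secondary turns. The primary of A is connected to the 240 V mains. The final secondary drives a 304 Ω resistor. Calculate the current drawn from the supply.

I_supply ≈ 6.95 A

Secondary of A: V = 240.00 × 289/186 = 372.90 V.
Secondary of B: V = 372.90 × 416/1269 = 122.24 V.
Secondary of C: V = 122.24 × 2144/368 = 712.20 V.
I_load = 712.20/304 = 2.3428 A, so P_out = 712.20 × 2.3428 = 1668.5 W.
All ideal ⇒ P_in = P_out, so I_supply = 1668.5/240 = 6.95 A.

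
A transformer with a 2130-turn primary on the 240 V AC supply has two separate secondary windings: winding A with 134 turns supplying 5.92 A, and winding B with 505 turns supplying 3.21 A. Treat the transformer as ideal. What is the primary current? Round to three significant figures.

V_A = 240 × 134/2130 = 15.099 V; V_B = 240 × 505/2130 = 56.901 V.
P_out = V_A I_A + V_B I_B = 15.099×5.92 + 56.901×3.21 = 89.384 + 182.65 = 272.04 W.
Ideal ⇒ P_in = P_out, so I_p = P_out/V_p = 272.04/240 = 1.13 A.

I_p ≈ 1.13 A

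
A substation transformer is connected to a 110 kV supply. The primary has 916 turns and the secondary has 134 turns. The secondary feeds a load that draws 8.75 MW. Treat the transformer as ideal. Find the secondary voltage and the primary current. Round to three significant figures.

V_s ≈ 16100 V, I_p ≈ 79.5 A

V_s = V_p × N_s/N_p = 110000 × 134/916 = 16092 V.
I_s = P/V_s = 8.75×10^6/16092 = 543.76 A.
I_p = I_s × N_s/N_p = 543.76 × 134/916 = 79.5 A.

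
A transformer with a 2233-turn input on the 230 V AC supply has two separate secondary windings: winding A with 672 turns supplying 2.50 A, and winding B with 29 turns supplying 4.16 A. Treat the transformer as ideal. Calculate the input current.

I_in ≈ 0.806 A

V_A = 230 × 672/2233 = 69.216 V; V_B = 230 × 29/2233 = 2.9870 V.
P_out = V_A I_A + V_B I_B = 69.216×2.50 + 2.9870×4.16 = 173.04 + 12.426 = 185.47 W.
Ideal ⇒ P_in = P_out, so I_in = P_out/V_in = 185.47/230 = 0.806 A.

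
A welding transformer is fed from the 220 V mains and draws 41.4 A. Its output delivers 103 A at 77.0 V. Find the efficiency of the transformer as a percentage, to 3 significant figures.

η ≈ 87.1%

P_in = 220 × 41.4 = 9108.00 W.
P_out = 77.0 × 103 = 7931.00 W.
η = P_out/P_in = 7931.00/9108.00 = 0.871.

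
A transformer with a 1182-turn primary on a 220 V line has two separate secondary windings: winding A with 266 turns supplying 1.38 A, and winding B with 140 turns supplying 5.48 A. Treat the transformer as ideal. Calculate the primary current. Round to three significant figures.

V_A = 220 × 266/1182 = 49.509 V; V_B = 220 × 140/1182 = 26.058 V.
P_out = V_A I_A + V_B I_B = 49.509×1.38 + 26.058×5.48 = 68.323 + 142.80 = 211.12 W.
Ideal ⇒ P_in = P_out, so I_p = P_out/V_p = 211.12/220 = 0.960 A.

I_p ≈ 0.960 A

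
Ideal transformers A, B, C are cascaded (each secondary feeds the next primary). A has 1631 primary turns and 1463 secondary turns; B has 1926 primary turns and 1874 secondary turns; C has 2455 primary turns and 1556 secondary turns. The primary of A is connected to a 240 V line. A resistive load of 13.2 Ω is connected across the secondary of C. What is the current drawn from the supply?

Secondary of A: V = 240.00 × 1463/1631 = 215.28 V.
Secondary of B: V = 215.28 × 1874/1926 = 209.47 V.
Secondary of C: V = 209.47 × 1556/2455 = 132.76 V.
I_load = 132.76/13.2 = 10.058 A, so P_out = 132.76 × 10.058 = 1335.3 W.
All ideal ⇒ P_in = P_out, so I_supply = 1335.3/240 = 5.56 A.

I_supply ≈ 5.56 A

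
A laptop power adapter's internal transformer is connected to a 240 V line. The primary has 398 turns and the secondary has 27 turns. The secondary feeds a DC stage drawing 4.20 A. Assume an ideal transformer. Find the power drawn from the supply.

P ≈ 68.4 W

I_p = I_s × N_s/N_p = 4.20 × 27/398 = 0.28492 A.
P = V_p I_p = 240 × 0.28492 = 68.4 W.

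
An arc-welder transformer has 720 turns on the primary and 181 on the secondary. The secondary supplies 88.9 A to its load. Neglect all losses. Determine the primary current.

For an ideal transformer I_p/I_s = N_s/N_p, so I_p = 88.9 × 181/720 = 22.3 A.

I_p ≈ 22.3 A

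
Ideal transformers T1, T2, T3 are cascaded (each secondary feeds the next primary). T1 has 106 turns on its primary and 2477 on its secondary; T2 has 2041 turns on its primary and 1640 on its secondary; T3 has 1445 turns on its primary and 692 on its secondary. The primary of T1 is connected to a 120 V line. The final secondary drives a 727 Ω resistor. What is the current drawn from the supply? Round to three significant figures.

I_supply ≈ 13.3 A

Secondary of T1: V = 120.00 × 2477/106 = 2804.2 V.
Secondary of T2: V = 2804.2 × 1640/2041 = 2253.2 V.
Secondary of T3: V = 2253.2 × 692/1445 = 1079.0 V.
I_load = 1079.0/727 = 1.4842 A, so P_out = 1079.0 × 1.4842 = 1601.6 W.
All ideal ⇒ P_in = P_out, so I_supply = 1601.6/120 = 13.3 A.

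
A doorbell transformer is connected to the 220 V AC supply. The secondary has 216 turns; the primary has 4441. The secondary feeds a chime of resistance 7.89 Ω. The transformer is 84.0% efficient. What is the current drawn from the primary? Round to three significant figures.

V_s = 220 × 216/4441 = 10.700 V.
I_s = V_s/R = 10.700/7.89 = 1.3562 A.
P_out = V_s I_s = 10.700 × 1.3562 = 14.512 W.
P_in = P_out/η = 14.512/0.840 = 17.276 W.
I_p = P_in/V_p = 17.276/220 = 0.0785 A.

I_p ≈ 0.0785 A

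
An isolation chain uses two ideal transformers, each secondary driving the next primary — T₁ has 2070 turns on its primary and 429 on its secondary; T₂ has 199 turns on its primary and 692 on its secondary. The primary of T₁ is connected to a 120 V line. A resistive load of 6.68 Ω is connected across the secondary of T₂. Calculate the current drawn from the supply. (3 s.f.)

After T₁: V = 120.00 × 429/2070 = 24.870 V.
After T₂: V = 24.870 × 692/199 = 86.481 V.
I_load = 86.481/6.68 = 12.946 A, so P_out = 86.481 × 12.946 = 1119.6 W.
All ideal ⇒ P_in = P_out, so I_supply = 1119.6/120 = 9.33 A.

I_supply ≈ 9.33 A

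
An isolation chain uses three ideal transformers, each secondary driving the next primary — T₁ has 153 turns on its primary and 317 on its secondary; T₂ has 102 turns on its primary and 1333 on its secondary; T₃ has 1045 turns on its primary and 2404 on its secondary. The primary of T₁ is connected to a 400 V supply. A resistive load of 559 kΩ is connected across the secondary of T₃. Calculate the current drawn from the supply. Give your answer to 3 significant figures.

I_supply ≈ 2.78 A

Secondary of T₁: V = 400.00 × 317/153 = 828.76 V.
Secondary of T₂: V = 828.76 × 1333/102 = 10831 V.
Secondary of T₃: V = 10831 × 2404/1045 = 24916 V.
I_load = 24916/559000 = 0.044572 A, so P_out = 24916 × 0.044572 = 1110.6 W.
All ideal ⇒ P_in = P_out, so I_supply = 1110.6/400 = 2.78 A.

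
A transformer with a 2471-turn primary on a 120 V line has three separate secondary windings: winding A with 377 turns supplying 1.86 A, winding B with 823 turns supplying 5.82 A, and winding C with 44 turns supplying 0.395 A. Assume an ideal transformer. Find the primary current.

V_A = 120 × 377/2471 = 18.308 V; V_B = 120 × 823/2471 = 39.968 V; V_C = 120 × 44/2471 = 2.1368 V.
P_out = V_A I_A + V_B I_B + V_C I_C = 18.308×1.86 + 39.968×5.82 + 2.1368×0.395 = 34.054 + 232.61 + 0.84403 = 267.51 W.
Ideal ⇒ P_in = P_out, so I_p = P_out/V_p = 267.51/120 = 2.23 A.

I_p ≈ 2.23 A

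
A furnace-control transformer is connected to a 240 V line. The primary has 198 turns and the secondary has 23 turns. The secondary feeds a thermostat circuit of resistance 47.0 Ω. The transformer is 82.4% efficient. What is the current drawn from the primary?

V_s = 240 × 23/198 = 27.879 V.
I_s = V_s/R = 27.879/47.0 = 0.59317 A.
P_out = V_s I_s = 27.879 × 0.59317 = 16.537 W.
P_in = P_out/η = 16.537/0.824 = 20.069 W.
I_p = P_in/V_p = 20.069/240 = 0.0836 A.

I_p ≈ 0.0836 A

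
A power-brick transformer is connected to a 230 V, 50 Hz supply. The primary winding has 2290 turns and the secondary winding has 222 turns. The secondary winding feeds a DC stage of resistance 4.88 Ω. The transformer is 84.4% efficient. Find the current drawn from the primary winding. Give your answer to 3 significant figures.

I_p ≈ 0.525 A

V_s = 230 × 222/2290 = 22.297 V.
I_s = V_s/R = 22.297/4.88 = 4.5690 A.
P_out = V_s I_s = 22.297 × 4.5690 = 101.88 W.
P_in = P_out/η = 101.88/0.844 = 120.71 W.
I_p = P_in/V_p = 120.71/230 = 0.525 A.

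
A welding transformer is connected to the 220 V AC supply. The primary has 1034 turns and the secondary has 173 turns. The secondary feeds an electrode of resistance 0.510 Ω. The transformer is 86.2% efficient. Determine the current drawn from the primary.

I_p ≈ 14.0 A

V_s = 220 × 173/1034 = 36.809 V.
I_s = V_s/R = 36.809/0.510 = 72.174 A.
P_out = V_s I_s = 36.809 × 72.174 = 2656.6 W.
P_in = P_out/η = 2656.6/0.862 = 3081.9 W.
I_p = P_in/V_p = 3081.9/220 = 14.0 A.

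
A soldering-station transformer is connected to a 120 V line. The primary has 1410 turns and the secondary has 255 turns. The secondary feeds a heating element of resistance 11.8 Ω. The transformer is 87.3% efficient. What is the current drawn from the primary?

V_s = 120 × 255/1410 = 21.702 V.
I_s = V_s/R = 21.702/11.8 = 1.8392 A.
P_out = V_s I_s = 21.702 × 1.8392 = 39.914 W.
P_in = P_out/η = 39.914/0.873 = 45.720 W.
I_p = P_in/V_p = 45.720/120 = 0.381 A.

I_p ≈ 0.381 A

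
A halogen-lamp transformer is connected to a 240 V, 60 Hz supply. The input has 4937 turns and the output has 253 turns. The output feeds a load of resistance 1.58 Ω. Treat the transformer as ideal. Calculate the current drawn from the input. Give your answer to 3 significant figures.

I_in ≈ 0.399 A

V_out = V_in × N_out/N_in = 240 × 253/4937 = 12.299 V.
I_out = V_out/R = 12.299/1.58 = 7.7842 A.
For an ideal transformer I_in N_in = I_out N_out, so I_in = 7.7842 × 253/4937 = 0.399 A.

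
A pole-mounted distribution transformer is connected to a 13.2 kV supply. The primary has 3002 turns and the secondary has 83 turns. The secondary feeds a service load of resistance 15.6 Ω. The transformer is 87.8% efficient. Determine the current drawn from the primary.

V_s = 13200 × 83/3002 = 364.96 V.
I_s = V_s/R = 364.96/15.6 = 23.395 A.
P_out = V_s I_s = 364.96 × 23.395 = 8538.0 W.
P_in = P_out/η = 8538.0/0.878 = 9724.4 W.
I_p = P_in/V_p = 9724.4/13200 = 0.737 A.

I_p ≈ 0.737 A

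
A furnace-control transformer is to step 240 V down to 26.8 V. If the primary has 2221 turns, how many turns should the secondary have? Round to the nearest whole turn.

N_s = 248 turns

N_s/N_p = V_s/V_p, so N_s = 2221 × 26.8/240 = 248.0 ≈ 248 turns.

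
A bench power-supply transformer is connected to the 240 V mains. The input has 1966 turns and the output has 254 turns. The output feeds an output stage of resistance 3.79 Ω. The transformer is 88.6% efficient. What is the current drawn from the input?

V_out = 240 × 254/1966 = 31.007 V.
I_out = V_out/R = 31.007/3.79 = 8.1813 A.
P_out = V_out I_out = 31.007 × 8.1813 = 253.68 W.
P_in = P_out/η = 253.68/0.886 = 286.32 W.
I_in = P_in/V_in = 286.32/240 = 1.19 A.

I_in ≈ 1.19 A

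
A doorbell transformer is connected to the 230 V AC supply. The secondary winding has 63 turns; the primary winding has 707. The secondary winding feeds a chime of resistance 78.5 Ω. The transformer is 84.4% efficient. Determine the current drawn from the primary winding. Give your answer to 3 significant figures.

V_s = 230 × 63/707 = 20.495 V.
I_s = V_s/R = 20.495/78.5 = 0.26108 A.
P_out = V_s I_s = 20.495 × 0.26108 = 5.3509 W.
P_in = P_out/η = 5.3509/0.844 = 6.3400 W.
I_p = P_in/V_p = 6.3400/230 = 0.0276 A.

I_p ≈ 0.0276 A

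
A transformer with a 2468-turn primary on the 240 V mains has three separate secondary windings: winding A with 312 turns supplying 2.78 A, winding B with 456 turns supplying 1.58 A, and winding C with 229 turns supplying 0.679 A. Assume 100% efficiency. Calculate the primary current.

V_A = 240 × 312/2468 = 30.340 V; V_B = 240 × 456/2468 = 44.344 V; V_C = 240 × 229/2468 = 22.269 V.
P_out = V_A I_A + V_B I_B + V_C I_C = 30.340×2.78 + 44.344×1.58 + 22.269×0.679 = 84.346 + 70.063 + 15.121 = 169.53 W.
Ideal ⇒ P_in = P_out, so I_p = P_out/V_p = 169.53/240 = 0.706 A.

I_p ≈ 0.706 A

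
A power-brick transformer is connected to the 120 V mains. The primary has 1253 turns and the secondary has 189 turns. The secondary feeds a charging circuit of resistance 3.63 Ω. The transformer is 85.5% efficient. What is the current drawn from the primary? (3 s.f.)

V_s = 120 × 189/1253 = 18.101 V.
I_s = V_s/R = 18.101/3.63 = 4.9864 A.
P_out = V_s I_s = 18.101 × 4.9864 = 90.256 W.
P_in = P_out/η = 90.256/0.855 = 105.56 W.
I_p = P_in/V_p = 105.56/120 = 0.880 A.

I_p ≈ 0.880 A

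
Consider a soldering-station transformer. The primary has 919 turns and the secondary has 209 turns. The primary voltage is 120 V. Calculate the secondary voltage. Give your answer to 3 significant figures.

V_s/V_p = N_s/N_p, so V_s = 120 × 209/919 = 27.3 V.

V_s ≈ 27.3 V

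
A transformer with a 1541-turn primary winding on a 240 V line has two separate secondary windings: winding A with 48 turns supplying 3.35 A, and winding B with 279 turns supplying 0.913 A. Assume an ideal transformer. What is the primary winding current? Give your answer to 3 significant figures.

I_p ≈ 0.270 A

V_A = 240 × 48/1541 = 7.4757 V; V_B = 240 × 279/1541 = 43.452 V.
P_out = V_A I_A + V_B I_B = 7.4757×3.35 + 43.452×0.913 = 25.043 + 39.672 = 64.715 W.
Ideal ⇒ P_in = P_out, so I_p = P_out/V_p = 64.715/240 = 0.270 A.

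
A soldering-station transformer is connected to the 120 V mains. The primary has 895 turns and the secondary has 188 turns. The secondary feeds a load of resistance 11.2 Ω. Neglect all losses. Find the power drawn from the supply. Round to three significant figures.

P ≈ 56.7 W

V_s = V_p × N_s/N_p = 120 × 188/895 = 25.207 V.
I_s = V_s/R = 25.207/11.2 = 2.2506 A.
I_p = I_s × N_s/N_p = 2.2506 × 188/895 = 0.47275 A.
P = V_p I_p = 120 × 0.47275 = 56.7 W.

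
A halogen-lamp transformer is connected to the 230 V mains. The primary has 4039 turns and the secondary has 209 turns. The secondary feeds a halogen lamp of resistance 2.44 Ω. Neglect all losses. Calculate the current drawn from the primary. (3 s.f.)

I_p ≈ 0.252 A

V_s = V_p × N_s/N_p = 230 × 209/4039 = 11.901 V.
I_s = V_s/R = 11.901/2.44 = 4.8776 A.
For an ideal transformer I_p N_p = I_s N_s, so I_p = 4.8776 × 209/4039 = 0.252 A.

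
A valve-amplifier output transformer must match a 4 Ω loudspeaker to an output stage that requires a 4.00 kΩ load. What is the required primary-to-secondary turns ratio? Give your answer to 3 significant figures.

Z_p/Z_s = (N_p/N_s)², so N_p/N_s = √(4000/4) = √1000 = 31.6.

N_p/N_s ≈ 31.6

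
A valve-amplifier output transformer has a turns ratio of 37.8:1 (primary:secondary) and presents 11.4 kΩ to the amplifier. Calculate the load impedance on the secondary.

Z_s ≈ 7.98 Ω

Z_s = Z_p/(N_p/N_s)² = 11400/37.8² = 7.98 Ω.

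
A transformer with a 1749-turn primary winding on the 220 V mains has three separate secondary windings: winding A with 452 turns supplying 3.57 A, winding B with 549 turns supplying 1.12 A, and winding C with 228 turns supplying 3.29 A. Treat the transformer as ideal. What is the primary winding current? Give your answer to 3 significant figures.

V_A = 220 × 452/1749 = 56.855 V; V_B = 220 × 549/1749 = 69.057 V; V_C = 220 × 228/1749 = 28.679 V.
P_out = V_A I_A + V_B I_B + V_C I_C = 56.855×3.57 + 69.057×1.12 + 28.679×3.29 = 202.97 + 77.343 + 94.355 = 374.67 W.
Ideal ⇒ P_in = P_out, so I_p = P_out/V_p = 374.67/220 = 1.70 A.

I_p ≈ 1.70 A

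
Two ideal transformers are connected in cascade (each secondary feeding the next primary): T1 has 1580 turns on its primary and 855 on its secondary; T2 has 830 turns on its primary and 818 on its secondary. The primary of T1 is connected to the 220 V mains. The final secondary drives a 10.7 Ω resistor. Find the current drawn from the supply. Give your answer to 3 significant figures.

I_supply ≈ 5.85 A

Secondary of T1: V = 220.00 × 855/1580 = 119.05 V.
Secondary of T2: V = 119.05 × 818/830 = 117.33 V.
I_load = 117.33/10.7 = 10.965 A, so P_out = 117.33 × 10.965 = 1286.6 W.
All ideal ⇒ P_in = P_out, so I_supply = 1286.6/220 = 5.85 A.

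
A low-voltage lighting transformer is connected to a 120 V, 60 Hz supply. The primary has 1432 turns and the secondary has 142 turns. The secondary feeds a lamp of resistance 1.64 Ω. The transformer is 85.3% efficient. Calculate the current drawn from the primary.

I_p ≈ 0.843 A

V_s = 120 × 142/1432 = 11.899 V.
I_s = V_s/R = 11.899/1.64 = 7.2558 A.
P_out = V_s I_s = 11.899 × 7.2558 = 86.339 W.
P_in = P_out/η = 86.339/0.853 = 101.22 W.
I_p = P_in/V_p = 101.22/120 = 0.843 A.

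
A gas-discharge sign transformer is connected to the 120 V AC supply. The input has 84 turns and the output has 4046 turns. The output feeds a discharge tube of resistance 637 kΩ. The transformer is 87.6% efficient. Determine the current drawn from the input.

V_out = 120 × 4046/84 = 5780.0 V.
I_out = V_out/R = 5780.0/637000 = 0.0090738 A.
P_out = V_out I_out = 5780.0 × 0.0090738 = 52.446 W.
P_in = P_out/η = 52.446/0.876 = 59.870 W.
I_in = P_in/V_in = 59.870/120 = 0.499 A.

I_in ≈ 0.499 A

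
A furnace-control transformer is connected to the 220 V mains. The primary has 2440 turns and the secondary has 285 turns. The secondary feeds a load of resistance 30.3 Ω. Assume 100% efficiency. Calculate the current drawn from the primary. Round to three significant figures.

I_p ≈ 0.0991 A

V_s = V_p × N_s/N_p = 220 × 285/2440 = 25.697 V.
I_s = V_s/R = 25.697/30.3 = 0.84808 A.
For an ideal transformer I_p N_p = I_s N_s, so I_p = 0.84808 × 285/2440 = 0.0991 A.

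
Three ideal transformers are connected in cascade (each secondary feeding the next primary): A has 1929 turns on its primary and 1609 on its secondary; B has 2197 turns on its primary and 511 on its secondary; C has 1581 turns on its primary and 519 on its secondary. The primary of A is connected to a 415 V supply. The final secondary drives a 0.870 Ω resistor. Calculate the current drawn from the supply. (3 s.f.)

After A: V = 415.00 × 1609/1929 = 346.16 V.
After B: V = 346.16 × 511/2197 = 80.512 V.
After C: V = 80.512 × 519/1581 = 26.430 V.
I_load = 26.430/0.870 = 30.379 A, so P_out = 26.430 × 30.379 = 802.93 W.
All ideal ⇒ P_in = P_out, so I_supply = 802.93/415 = 1.93 A.

I_supply ≈ 1.93 A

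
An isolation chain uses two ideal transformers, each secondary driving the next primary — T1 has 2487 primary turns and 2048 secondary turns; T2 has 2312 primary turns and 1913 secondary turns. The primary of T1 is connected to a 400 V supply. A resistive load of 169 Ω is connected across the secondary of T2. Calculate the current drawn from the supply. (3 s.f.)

I_supply ≈ 1.10 A

After T1: V = 400.00 × 2048/2487 = 329.39 V.
After T2: V = 329.39 × 1913/2312 = 272.55 V.
I_load = 272.55/169 = 1.6127 A, so P_out = 272.55 × 1.6127 = 439.54 W.
All ideal ⇒ P_in = P_out, so I_supply = 439.54/400 = 1.10 A.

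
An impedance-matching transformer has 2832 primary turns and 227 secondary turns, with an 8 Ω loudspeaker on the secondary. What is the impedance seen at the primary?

Z_p ≈ 1250 Ω

Z_p = (N_p/N_s)² × Z_s = (2832/227)² × 8 = 1250 Ω.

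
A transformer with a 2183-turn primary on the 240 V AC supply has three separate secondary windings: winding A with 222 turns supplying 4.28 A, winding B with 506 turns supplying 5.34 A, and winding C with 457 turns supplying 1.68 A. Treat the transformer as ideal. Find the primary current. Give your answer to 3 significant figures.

I_p ≈ 2.02 A

V_A = 240 × 222/2183 = 24.407 V; V_B = 240 × 506/2183 = 55.630 V; V_C = 240 × 457/2183 = 50.243 V.
P_out = V_A I_A + V_B I_B + V_C I_C = 24.407×4.28 + 55.630×5.34 + 50.243×1.68 = 104.46 + 297.06 + 84.408 = 485.93 W.
Ideal ⇒ P_in = P_out, so I_p = P_out/V_p = 485.93/240 = 2.02 A.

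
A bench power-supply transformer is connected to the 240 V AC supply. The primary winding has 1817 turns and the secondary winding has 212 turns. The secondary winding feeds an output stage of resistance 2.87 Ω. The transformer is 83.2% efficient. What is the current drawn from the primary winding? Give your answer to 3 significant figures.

V_s = 240 × 212/1817 = 28.002 V.
I_s = V_s/R = 28.002/2.87 = 9.7569 A.
P_out = V_s I_s = 28.002 × 9.7569 = 273.21 W.
P_in = P_out/η = 273.21/0.832 = 328.38 W.
I_p = P_in/V_p = 328.38/240 = 1.37 A.

I_p ≈ 1.37 A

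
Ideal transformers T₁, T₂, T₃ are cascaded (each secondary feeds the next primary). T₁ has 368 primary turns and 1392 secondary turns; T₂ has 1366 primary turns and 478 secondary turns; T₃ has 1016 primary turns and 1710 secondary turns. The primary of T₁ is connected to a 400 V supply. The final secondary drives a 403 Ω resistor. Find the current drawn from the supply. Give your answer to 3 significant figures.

I_supply ≈ 4.93 A

After T₁: V = 400.00 × 1392/368 = 1513.0 V.
After T₂: V = 1513.0 × 478/1366 = 529.45 V.
After T₃: V = 529.45 × 1710/1016 = 891.11 V.
I_load = 891.11/403 = 2.2112 A, so P_out = 891.11 × 2.2112 = 1970.4 W.
All ideal ⇒ P_in = P_out, so I_supply = 1970.4/400 = 4.93 A.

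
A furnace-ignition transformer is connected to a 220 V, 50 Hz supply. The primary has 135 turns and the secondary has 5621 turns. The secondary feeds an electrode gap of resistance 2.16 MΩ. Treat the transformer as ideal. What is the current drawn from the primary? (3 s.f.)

V_s = V_p × N_s/N_p = 220 × 5621/135 = 9160.1 V.
I_s = V_s/R = 9160.1/(2.16×10^6) = 0.0042408 A.
For an ideal transformer I_p N_p = I_s N_s, so I_p = 0.0042408 × 5621/135 = 0.177 A.

I_p ≈ 0.177 A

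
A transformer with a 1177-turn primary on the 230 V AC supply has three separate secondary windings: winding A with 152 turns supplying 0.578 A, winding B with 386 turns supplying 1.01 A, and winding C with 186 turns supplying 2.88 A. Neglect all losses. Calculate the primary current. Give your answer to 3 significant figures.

I_p ≈ 0.861 A

V_A = 230 × 152/1177 = 29.703 V; V_B = 230 × 386/1177 = 75.429 V; V_C = 230 × 186/1177 = 36.347 V.
P_out = V_A I_A + V_B I_B + V_C I_C = 29.703×0.578 + 75.429×1.01 + 36.347×2.88 = 17.168 + 76.183 + 104.68 = 198.03 W.
Ideal ⇒ P_in = P_out, so I_p = P_out/V_p = 198.03/230 = 0.861 A.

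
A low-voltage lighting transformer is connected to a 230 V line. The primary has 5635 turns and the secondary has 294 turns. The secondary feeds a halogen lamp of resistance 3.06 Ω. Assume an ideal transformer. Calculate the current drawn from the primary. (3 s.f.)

V_s = V_p × N_s/N_p = 230 × 294/5635 = 12.000 V.
I_s = V_s/R = 12.000/3.06 = 3.9216 A.
For an ideal transformer I_p N_p = I_s N_s, so I_p = 3.9216 × 294/5635 = 0.205 A.

I_p ≈ 0.205 A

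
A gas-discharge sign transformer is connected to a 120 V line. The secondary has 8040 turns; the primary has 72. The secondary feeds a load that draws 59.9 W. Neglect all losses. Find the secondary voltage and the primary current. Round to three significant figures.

V_s ≈ 13400 V, I_p ≈ 0.499 A

V_s = V_p × N_s/N_p = 120 × 8040/72 = 13400 V.
I_s = P/V_s = 59.9/13400 = 0.0044701 A.
I_p = I_s × N_s/N_p = 0.0044701 × 8040/72 = 0.499 A.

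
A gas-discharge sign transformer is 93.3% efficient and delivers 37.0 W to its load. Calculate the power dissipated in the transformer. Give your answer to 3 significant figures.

P_loss ≈ 2.66 W

P_in = P_out/η = 37.0/0.933 = 39.6570 W.
P_loss = P_in − P_out = 39.6570 − 37.0 = 2.66 W.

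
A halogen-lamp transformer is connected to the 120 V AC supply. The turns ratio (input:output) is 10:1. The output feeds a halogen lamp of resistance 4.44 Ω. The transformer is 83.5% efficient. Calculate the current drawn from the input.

V_out = 120 × 1/10 = 12.000 V.
I_out = V_out/R = 12.000/4.44 = 2.7027 A.
P_out = V_out I_out = 12.000 × 2.7027 = 32.432 W.
P_in = P_out/η = 32.432/0.835 = 38.841 W.
I_in = P_in/V_in = 38.841/120 = 0.324 A.

I_in ≈ 0.324 A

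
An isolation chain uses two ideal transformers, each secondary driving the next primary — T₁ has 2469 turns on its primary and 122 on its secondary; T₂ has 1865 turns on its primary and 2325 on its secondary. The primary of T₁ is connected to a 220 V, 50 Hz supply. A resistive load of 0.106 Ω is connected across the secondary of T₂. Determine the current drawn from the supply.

I_supply ≈ 7.88 A

Secondary of T₁: V = 220.00 × 122/2469 = 10.871 V.
Secondary of T₂: V = 10.871 × 2325/1865 = 13.552 V.
I_load = 13.552/0.106 = 127.85 A, so P_out = 13.552 × 127.85 = 1732.6 W.
All ideal ⇒ P_in = P_out, so I_supply = 1732.6/220 = 7.88 A.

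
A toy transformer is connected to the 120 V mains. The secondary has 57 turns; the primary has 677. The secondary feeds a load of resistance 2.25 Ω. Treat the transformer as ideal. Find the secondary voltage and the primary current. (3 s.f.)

V_s = V_p × N_s/N_p = 120 × 57/677 = 10.103 V.
I_s = V_s/R = 10.103/2.25 = 4.4904 A.
I_p = I_s × N_s/N_p = 4.4904 × 57/677 = 0.378 A.

V_s ≈ 10.1 V, I_p ≈ 0.378 A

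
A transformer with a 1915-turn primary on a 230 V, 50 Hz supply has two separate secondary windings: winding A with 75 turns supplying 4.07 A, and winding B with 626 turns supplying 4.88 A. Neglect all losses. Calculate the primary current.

V_A = 230 × 75/1915 = 9.0078 V; V_B = 230 × 626/1915 = 75.185 V.
P_out = V_A I_A + V_B I_B = 9.0078×4.07 + 75.185×4.88 = 36.662 + 366.90 = 403.57 W.
Ideal ⇒ P_in = P_out, so I_p = P_out/V_p = 403.57/230 = 1.75 A.

I_p ≈ 1.75 A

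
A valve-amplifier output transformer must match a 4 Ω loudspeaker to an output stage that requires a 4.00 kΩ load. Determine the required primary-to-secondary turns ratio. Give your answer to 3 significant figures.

Z_p/Z_s = (N_p/N_s)², so N_p/N_s = √(4000/4) = √1000 = 31.6.

N_p/N_s ≈ 31.6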